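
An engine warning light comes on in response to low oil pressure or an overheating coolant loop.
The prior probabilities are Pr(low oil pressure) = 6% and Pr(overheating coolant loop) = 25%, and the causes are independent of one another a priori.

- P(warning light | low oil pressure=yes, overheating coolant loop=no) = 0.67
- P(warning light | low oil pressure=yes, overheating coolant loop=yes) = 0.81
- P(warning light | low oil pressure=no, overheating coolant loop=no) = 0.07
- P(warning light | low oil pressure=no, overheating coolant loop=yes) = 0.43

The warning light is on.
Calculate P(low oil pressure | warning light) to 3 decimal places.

By total probability over the 4 (low oil pressure, overheating coolant loop) configurations:
  P(warning light) = 0.07·0.94·0.75 + 0.43·0.94·0.25 + 0.67·0.06·0.75 + 0.81·0.06·0.25
        = 0.049350 + 0.101050 + 0.030150 + 0.012150 = 0.192700
Keeping only the low oil pressure-present terms gives 0.042300, so
  P(low oil pressure | warning light) = 0.042300 / 0.192700 ≈ 0.220

P(low oil pressure | warning light) ≈ 0.220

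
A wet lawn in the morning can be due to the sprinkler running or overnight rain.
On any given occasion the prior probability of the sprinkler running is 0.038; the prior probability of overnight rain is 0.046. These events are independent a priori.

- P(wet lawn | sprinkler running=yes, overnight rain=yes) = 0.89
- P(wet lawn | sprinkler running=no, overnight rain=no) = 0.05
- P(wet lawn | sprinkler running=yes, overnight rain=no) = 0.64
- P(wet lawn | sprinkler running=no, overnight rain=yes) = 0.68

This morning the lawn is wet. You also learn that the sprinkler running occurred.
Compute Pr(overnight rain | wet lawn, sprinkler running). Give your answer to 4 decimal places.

Pr(overnight rain | wet lawn, sprinkler running) ≈ 0.0628

By total probability over both values of overnight rain:
  P(wet lawn | sprinkler running) = 0.64×0.954 + 0.89×0.046
        = 0.610560 + 0.040940 = 0.651500
The terms with overnight rain present sum to 0.040940, so
  P(overnight rain | wet lawn, sprinkler running) = 0.040940 / 0.651500 ≈ 0.0628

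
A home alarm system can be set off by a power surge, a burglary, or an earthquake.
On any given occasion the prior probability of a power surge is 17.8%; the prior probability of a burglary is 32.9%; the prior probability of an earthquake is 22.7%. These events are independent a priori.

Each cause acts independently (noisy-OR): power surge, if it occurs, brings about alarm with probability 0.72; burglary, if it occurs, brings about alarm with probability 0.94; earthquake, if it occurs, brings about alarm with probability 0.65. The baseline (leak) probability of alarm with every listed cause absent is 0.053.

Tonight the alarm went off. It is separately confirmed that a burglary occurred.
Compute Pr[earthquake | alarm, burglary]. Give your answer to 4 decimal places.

Pr[earthquake | alarm, burglary] ≈ 0.2329

Under noisy-OR, P(alarm | causes) = 1 − (1−0.053)·∏(1−qᵢ) over the active causes.
By total probability over the 4 (power surge, earthquake) configurations:
  P(alarm | burglary) = 0.94318·0.822·0.773 + 0.980113·0.822·0.227 + 0.98409·0.178·0.773 + 0.994432·0.178·0.227
        = 0.599302 + 0.182883 + 0.135405 + 0.040181 = 0.957771
The terms with earthquake present sum to 0.223064, so
  P(earthquake | alarm, burglary) = 0.223064 / 0.957771 ≈ 0.2329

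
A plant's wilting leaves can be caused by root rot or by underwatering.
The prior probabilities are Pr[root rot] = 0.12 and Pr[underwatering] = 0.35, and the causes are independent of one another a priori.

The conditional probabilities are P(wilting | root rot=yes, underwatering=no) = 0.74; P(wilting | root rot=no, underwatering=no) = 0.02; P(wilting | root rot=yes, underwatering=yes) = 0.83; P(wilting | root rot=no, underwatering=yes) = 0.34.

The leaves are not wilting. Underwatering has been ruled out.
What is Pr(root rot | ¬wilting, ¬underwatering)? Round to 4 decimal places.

P(¬wilting | ¬underwatering) = 0.98×0.88 + 0.26×0.12 = 0.862400 + 0.031200 = 0.893600
Of this, 0.031200 comes from 0.26×0.12 (the root rot=true cases).
Hence the posterior is 0.031200/0.893600 ≈ 0.0349.

Pr(root rot | ¬wilting, ¬underwatering) ≈ 0.0349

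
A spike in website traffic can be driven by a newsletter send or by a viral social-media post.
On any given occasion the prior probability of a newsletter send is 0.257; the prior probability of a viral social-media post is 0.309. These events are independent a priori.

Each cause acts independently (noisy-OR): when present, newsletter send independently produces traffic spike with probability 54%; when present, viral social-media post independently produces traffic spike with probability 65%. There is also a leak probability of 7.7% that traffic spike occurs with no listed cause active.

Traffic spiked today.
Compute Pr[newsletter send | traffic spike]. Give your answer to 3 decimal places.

Under noisy-OR, P(traffic spike | causes) = 1 − (1−0.077)·∏(1−qᵢ) over the active causes.
By total probability over the 4 (newsletter send, viral social-media post) configurations:
  P(traffic spike) = 0.077*0.743*0.691 + 0.67695*0.743*0.309 + 0.57542*0.257*0.691 + 0.851397*0.257*0.309
        = 0.039533 + 0.155419 + 0.102187 + 0.067612 = 0.364751
The terms with newsletter send present sum to 0.169799, so
  P(newsletter send | traffic spike) = 0.169799 / 0.364751 ≈ 0.466

Pr[newsletter send | traffic spike] ≈ 0.466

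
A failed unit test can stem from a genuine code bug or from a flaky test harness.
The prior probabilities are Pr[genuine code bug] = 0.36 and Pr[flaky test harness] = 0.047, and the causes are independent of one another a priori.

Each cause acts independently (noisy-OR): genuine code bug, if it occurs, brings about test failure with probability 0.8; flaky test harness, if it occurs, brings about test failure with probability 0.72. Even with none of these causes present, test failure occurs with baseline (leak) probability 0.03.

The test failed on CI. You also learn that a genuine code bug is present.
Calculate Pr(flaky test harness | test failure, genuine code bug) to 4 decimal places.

Under noisy-OR, P(test failure | causes) = 1 − (1−0.03)·∏(1−qᵢ) over the active causes.
Enumerate both values of flaky test harness and weight by the priors:
  P(test failure | genuine code bug) = 0.806·0.953 + 0.94568·0.047
        = 0.768118 + 0.044447 = 0.812565
The terms with flaky test harness present sum to 0.044447, so
  P(flaky test harness | test failure, genuine code bug) = 0.044447 / 0.812565 ≈ 0.0547

Pr(flaky test harness | test failure, genuine code bug) ≈ 0.0547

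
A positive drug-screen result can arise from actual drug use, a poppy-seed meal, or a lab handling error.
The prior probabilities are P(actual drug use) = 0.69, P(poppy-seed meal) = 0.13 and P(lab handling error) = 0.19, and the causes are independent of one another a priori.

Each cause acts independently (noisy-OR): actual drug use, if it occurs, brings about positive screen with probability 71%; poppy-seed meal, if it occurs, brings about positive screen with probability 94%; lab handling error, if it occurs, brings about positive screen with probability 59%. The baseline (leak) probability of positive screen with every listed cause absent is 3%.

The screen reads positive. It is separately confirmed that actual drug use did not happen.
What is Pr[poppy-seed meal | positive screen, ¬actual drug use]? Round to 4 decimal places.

Pr[poppy-seed meal | positive screen, ¬actual drug use] ≈ 0.5053

Under noisy-OR, P(positive screen | causes) = 1 − (1−0.03)·∏(1−qᵢ) over the active causes.
Weight on poppy-seed meal=true, given the evidence: 0.099172 + 0.024111 = 0.123283
Normalizer over all consistent configurations: 0.03*0.87*0.81 + 0.6023*0.87*0.19 + 0.9418*0.13*0.81 + 0.976138*0.13*0.19 = 0.243984
Posterior = 0.123283 / 0.243984 ≈ 0.5053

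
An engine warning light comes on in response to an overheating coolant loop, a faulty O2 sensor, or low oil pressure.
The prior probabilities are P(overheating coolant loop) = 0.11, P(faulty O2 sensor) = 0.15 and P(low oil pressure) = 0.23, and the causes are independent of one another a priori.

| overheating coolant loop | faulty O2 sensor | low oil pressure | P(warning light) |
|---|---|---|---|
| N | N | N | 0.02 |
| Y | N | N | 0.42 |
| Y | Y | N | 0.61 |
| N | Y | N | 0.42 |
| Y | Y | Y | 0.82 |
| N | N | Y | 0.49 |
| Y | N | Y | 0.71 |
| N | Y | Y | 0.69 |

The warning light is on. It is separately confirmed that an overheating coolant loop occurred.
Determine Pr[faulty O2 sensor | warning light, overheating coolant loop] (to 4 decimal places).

Pr[faulty O2 sensor | warning light, overheating coolant loop] ≈ 0.1927

Sum P(warning light|·) weighted by the priors over the 4 (faulty O2 sensor, low oil pressure) configurations:
  P(warning light | overheating coolant loop) = 0.42·0.85·0.77 + 0.71·0.85·0.23 + 0.61·0.15·0.77 + 0.82·0.15·0.23
        = 0.274890 + 0.138805 + 0.070455 + 0.028290 = 0.512440
Configurations with faulty O2 sensor contribute 0.098745, so
  P(faulty O2 sensor | warning light, overheating coolant loop) = 0.098745 / 0.512440 ≈ 0.1927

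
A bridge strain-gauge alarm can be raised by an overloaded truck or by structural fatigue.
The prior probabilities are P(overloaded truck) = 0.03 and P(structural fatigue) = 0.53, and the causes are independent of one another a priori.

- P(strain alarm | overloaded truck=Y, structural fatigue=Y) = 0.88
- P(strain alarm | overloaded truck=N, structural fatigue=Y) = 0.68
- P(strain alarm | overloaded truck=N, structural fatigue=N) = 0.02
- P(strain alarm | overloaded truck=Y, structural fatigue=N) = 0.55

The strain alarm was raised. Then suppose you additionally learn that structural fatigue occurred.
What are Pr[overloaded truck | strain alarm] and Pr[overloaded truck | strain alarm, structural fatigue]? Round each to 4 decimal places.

P(strain alarm) = 0.02*0.97*0.47 + 0.68*0.97*0.53 + 0.55*0.03*0.47 + 0.88*0.03*0.53 = 0.009118 + 0.349588 + 0.007755 + 0.013992 = 0.380453
Of this, 0.021747 comes from 0.007755 + 0.013992 (the overloaded truck=true cases).
Hence the posterior is 0.021747/0.380453 ≈ 0.0572.

Now also conditioning on structural fatigue=true:
Numerator (weight on configurations with overloaded truck): 0.88*0.03 = 0.026400
The normalizing constant is 0.68*0.97 + 0.88*0.03 = 0.686000
Posterior = 0.026400 / 0.686000 ≈ 0.0385

Pr[overloaded truck | strain alarm] ≈ 0.0572; Pr[overloaded truck | strain alarm, structural fatigue] ≈ 0.0385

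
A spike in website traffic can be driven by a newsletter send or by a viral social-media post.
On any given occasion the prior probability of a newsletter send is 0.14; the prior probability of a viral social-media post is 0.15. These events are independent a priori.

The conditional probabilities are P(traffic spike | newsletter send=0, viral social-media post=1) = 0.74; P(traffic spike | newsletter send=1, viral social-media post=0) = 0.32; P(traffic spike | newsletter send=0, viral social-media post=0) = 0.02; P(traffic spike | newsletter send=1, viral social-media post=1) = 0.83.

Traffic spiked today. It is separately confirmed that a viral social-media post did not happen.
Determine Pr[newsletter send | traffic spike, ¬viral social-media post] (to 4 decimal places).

Pr[newsletter send | traffic spike, ¬viral social-media post] ≈ 0.7226

P(traffic spike | ¬viral social-media post) = 0.02·0.86 + 0.32·0.14 = 0.017200 + 0.044800 = 0.062000
Of this, 0.044800 comes from 0.32·0.14 (the newsletter send=true cases).
Hence the posterior is 0.044800/0.062000 ≈ 0.7226.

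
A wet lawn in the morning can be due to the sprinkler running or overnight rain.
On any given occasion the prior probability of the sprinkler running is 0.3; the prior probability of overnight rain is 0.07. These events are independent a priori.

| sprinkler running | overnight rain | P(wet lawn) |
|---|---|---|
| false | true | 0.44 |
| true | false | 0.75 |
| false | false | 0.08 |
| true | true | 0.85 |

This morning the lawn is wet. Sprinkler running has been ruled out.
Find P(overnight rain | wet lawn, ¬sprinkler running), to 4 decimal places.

P(overnight rain | wet lawn, ¬sprinkler running) ≈ 0.2928

P(wet lawn | ¬sprinkler running) = 0.08·0.93 + 0.44·0.07 = 0.074400 + 0.030800 = 0.105200
Restricting to configurations with overnight rain present: 0.44·0.07 = 0.030800.
So P(overnight rain | wet lawn, ¬sprinkler running) = 0.030800/0.105200 ≈ 0.2928.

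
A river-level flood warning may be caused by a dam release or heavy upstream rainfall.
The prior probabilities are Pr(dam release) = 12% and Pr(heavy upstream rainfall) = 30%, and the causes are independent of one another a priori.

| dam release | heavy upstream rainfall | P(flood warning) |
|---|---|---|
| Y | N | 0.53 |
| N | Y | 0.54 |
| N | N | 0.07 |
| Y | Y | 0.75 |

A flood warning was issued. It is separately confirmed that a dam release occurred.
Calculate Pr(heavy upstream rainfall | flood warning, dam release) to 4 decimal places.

By total probability over both values of heavy upstream rainfall:
  P(flood warning | dam release) = 0.53×0.7 + 0.75×0.3
        = 0.371000 + 0.225000 = 0.596000
The terms with heavy upstream rainfall present sum to 0.225000, so
  P(heavy upstream rainfall | flood warning, dam release) = 0.225000 / 0.596000 ≈ 0.3775

Pr(heavy upstream rainfall | flood warning, dam release) ≈ 0.3775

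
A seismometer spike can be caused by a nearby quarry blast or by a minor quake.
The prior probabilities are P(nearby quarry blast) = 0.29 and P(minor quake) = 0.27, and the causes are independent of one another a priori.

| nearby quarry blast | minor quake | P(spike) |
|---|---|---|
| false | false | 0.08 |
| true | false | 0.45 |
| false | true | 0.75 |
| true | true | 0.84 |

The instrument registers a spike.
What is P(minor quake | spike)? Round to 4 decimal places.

Weight on minor quake=true, given the evidence: 0.143775 + 0.065772 = 0.209547
Denominator P(spike): 0.08*0.71*0.73 + 0.75*0.71*0.27 + 0.45*0.29*0.73 + 0.84*0.29*0.27 = 0.346276
P(minor quake | spike) = 0.209547/0.346276 ≈ 0.6051

P(minor quake | spike) ≈ 0.6051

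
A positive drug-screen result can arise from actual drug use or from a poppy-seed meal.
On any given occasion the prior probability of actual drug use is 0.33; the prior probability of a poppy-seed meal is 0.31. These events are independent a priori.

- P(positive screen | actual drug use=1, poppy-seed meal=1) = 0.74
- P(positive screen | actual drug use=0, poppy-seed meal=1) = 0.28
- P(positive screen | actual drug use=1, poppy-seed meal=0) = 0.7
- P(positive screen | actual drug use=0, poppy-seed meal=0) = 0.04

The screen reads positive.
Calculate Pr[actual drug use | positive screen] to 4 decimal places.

By total probability over the 4 (actual drug use, poppy-seed meal) configurations:
  P(positive screen) = 0.04×0.67×0.69 + 0.28×0.67×0.31 + 0.7×0.33×0.69 + 0.74×0.33×0.31
        = 0.018492 + 0.058156 + 0.159390 + 0.075702 = 0.311740
The terms with actual drug use present sum to 0.235092, so
  P(actual drug use | positive screen) = 0.235092 / 0.311740 ≈ 0.7541

Pr[actual drug use | positive screen] ≈ 0.7541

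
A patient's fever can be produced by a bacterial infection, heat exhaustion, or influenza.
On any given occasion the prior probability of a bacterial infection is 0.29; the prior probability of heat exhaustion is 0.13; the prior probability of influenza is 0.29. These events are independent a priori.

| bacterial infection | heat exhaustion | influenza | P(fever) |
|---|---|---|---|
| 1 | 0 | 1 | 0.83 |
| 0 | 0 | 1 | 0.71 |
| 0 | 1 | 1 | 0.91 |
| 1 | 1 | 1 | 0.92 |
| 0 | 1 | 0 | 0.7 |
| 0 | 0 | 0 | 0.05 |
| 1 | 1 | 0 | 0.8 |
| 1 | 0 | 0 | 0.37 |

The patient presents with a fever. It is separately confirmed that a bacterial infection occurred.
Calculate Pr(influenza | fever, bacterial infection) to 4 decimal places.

For the numerator, keep only influenza=true terms: 0.209409 + 0.034684 = 0.244093
The normalizing constant is 0.37×0.87×0.71 + 0.83×0.87×0.29 + 0.8×0.13×0.71 + 0.92×0.13×0.29 = 0.546482
P(influenza | fever, bacterial infection) = 0.244093/0.546482 ≈ 0.4467

Pr(influenza | fever, bacterial infection) ≈ 0.4467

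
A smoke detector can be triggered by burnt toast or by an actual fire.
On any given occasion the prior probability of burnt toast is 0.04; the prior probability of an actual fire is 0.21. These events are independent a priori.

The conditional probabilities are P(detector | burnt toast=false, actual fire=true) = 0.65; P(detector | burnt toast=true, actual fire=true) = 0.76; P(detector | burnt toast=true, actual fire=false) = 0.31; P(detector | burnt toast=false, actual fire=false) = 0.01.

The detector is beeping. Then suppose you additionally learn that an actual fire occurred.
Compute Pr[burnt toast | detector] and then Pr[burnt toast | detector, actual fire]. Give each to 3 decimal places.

Pr[burnt toast | detector] ≈ 0.105; Pr[burnt toast | detector, actual fire] ≈ 0.046

By total probability over the 4 (burnt toast, actual fire) configurations:
  P(detector) = 0.01×0.96×0.79 + 0.65×0.96×0.21 + 0.31×0.04×0.79 + 0.76×0.04×0.21
        = 0.007584 + 0.131040 + 0.009796 + 0.006384 = 0.154804
Keeping only the burnt toast-present terms gives 0.016180, so
  P(burnt toast | detector) = 0.016180 / 0.154804 ≈ 0.105

Now also conditioning on actual fire=true:
For the numerator, keep only burnt toast=true terms: 0.76×0.04 = 0.030400
Normalizer over all consistent configurations: 0.65×0.96 + 0.76×0.04 = 0.654400
Posterior = 0.030400 / 0.654400 ≈ 0.046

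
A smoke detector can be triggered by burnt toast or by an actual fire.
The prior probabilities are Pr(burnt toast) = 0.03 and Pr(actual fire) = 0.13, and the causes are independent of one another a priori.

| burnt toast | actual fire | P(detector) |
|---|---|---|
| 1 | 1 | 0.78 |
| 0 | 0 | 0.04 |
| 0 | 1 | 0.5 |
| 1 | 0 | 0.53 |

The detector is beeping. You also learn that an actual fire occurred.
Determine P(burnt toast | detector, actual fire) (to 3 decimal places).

P(burnt toast | detector, actual fire) ≈ 0.046

P(detector | actual fire) = 0.5*0.97 + 0.78*0.03 = 0.485000 + 0.023400 = 0.508400
Restricting to configurations with burnt toast present: 0.78*0.03 = 0.023400.
Hence the posterior is 0.023400/0.508400 ≈ 0.046.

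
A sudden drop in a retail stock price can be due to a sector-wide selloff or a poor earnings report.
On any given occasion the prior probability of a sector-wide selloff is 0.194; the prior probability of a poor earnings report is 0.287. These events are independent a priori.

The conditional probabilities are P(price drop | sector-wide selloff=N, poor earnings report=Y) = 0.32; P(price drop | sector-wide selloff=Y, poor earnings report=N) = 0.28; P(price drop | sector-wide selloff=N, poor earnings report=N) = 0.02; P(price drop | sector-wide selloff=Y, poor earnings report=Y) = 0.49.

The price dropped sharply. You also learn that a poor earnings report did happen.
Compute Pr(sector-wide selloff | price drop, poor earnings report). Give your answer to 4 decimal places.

For the numerator, keep only sector-wide selloff=true terms: 0.49·0.194 = 0.095060
Normalizer over all consistent configurations: 0.32·0.806 + 0.49·0.194 = 0.352980
Posterior = 0.095060 / 0.352980 ≈ 0.2693

Pr(sector-wide selloff | price drop, poor earnings report) ≈ 0.2693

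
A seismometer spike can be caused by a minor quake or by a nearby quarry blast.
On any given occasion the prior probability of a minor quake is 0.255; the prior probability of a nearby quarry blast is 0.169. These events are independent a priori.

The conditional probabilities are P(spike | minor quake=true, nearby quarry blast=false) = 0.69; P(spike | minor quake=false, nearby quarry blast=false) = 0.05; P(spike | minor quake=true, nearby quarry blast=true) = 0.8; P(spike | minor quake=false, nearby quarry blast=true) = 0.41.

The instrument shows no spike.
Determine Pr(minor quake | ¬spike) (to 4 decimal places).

Numerator (weight on configurations with minor quake): 0.065691 + 0.008619 = 0.074310
The normalizing constant is 0.95*0.745*0.831 + 0.59*0.745*0.169 + 0.31*0.255*0.831 + 0.2*0.255*0.169 = 0.736734
P(minor quake | ¬spike) = 0.074310/0.736734 ≈ 0.1009

Pr(minor quake | ¬spike) ≈ 0.1009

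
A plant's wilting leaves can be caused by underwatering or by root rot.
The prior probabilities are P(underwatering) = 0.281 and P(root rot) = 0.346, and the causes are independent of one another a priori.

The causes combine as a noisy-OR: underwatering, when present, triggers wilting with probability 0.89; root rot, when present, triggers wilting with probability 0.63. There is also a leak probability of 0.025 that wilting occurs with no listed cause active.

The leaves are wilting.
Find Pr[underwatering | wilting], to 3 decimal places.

Under noisy-OR, P(wilting | causes) = 1 − (1−0.025)·∏(1−qᵢ) over the active causes.
P(wilting) = 0.025*0.719*0.654 + 0.63925*0.719*0.346 + 0.89275*0.281*0.654 + 0.960318*0.281*0.346 = 0.011756 + 0.159029 + 0.164064 + 0.093368 = 0.428217
The underwatering-present share is 0.164064 + 0.093368 = 0.257432.
P(underwatering | wilting) = 0.257432 / 0.428217 ≈ 0.601

Pr[underwatering | wilting] ≈ 0.601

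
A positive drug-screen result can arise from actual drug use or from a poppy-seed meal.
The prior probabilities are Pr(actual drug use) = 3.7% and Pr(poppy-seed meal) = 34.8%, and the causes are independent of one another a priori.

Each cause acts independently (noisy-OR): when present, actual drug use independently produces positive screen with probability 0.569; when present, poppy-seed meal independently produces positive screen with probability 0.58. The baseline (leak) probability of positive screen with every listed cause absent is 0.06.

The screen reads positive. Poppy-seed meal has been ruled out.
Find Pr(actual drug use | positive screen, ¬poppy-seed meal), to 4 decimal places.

Under noisy-OR, P(positive screen | causes) = 1 − (1−0.06)·∏(1−qᵢ) over the active causes.
Weight on actual drug use=true, given the evidence: 0.59486×0.037 = 0.022010
The normalizing constant is 0.06×0.963 + 0.59486×0.037 = 0.079790
P(actual drug use | positive screen, ¬poppy-seed meal) = 0.022010/0.079790 ≈ 0.2758

Pr(actual drug use | positive screen, ¬poppy-seed meal) ≈ 0.2758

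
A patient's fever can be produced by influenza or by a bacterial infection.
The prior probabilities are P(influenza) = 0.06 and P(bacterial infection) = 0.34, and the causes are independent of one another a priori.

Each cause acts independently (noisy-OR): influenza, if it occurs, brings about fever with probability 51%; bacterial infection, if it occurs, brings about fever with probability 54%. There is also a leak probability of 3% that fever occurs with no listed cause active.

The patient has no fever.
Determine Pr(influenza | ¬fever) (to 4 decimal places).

Pr(influenza | ¬fever) ≈ 0.0303

Under noisy-OR, P(fever | causes) = 1 − (1−0.03)·∏(1−qᵢ) over the active causes.
Weight on influenza=true, given the evidence: 0.018822 + 0.004460 = 0.023282
The normalizing constant is 0.97*0.94*0.66 + 0.4462*0.94*0.34 + 0.4753*0.06*0.66 + 0.218638*0.06*0.34 = 0.767676
Posterior = 0.023282 / 0.767676 ≈ 0.0303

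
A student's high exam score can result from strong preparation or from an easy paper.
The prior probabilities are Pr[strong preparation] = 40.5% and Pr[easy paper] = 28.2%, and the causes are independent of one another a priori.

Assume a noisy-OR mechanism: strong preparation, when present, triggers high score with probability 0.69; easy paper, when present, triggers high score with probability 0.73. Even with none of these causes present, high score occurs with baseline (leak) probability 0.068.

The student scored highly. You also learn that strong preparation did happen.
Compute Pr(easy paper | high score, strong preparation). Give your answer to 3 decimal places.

Pr(easy paper | high score, strong preparation) ≈ 0.337

Under noisy-OR, P(high score | causes) = 1 − (1−0.068)·∏(1−qᵢ) over the active causes.
For the numerator, keep only easy paper=true terms: 0.921992×0.282 = 0.260002
The normalizing constant is 0.71108×0.718 + 0.921992×0.282 = 0.770557
Posterior = 0.260002 / 0.770557 ≈ 0.337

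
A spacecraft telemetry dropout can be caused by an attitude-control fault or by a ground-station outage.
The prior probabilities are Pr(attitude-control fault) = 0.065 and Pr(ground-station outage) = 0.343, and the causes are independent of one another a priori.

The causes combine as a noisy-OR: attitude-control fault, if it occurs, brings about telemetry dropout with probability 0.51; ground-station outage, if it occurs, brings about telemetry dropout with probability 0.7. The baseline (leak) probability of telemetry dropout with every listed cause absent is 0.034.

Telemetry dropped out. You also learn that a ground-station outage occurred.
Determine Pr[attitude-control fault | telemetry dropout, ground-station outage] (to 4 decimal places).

Under noisy-OR, P(telemetry dropout | causes) = 1 − (1−0.034)·∏(1−qᵢ) over the active causes.
Sum P(telemetry dropout|·) weighted by the priors over both values of attitude-control fault:
  P(telemetry dropout | ground-station outage) = 0.7102*0.935 + 0.857998*0.065
        = 0.664037 + 0.055770 = 0.719807
Keeping only the attitude-control fault-present terms gives 0.055770, so
  P(attitude-control fault | telemetry dropout, ground-station outage) = 0.055770 / 0.719807 ≈ 0.0775

Pr[attitude-control fault | telemetry dropout, ground-station outage] ≈ 0.0775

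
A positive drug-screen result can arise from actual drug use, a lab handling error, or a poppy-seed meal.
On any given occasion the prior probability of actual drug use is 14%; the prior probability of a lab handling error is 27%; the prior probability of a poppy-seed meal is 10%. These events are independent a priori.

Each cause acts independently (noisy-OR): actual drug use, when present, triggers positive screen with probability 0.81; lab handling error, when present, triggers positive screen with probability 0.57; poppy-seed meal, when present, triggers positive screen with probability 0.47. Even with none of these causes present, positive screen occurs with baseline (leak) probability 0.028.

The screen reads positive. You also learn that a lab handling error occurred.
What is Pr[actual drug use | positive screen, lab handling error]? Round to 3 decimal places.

Pr[actual drug use | positive screen, lab handling error] ≈ 0.200

Under noisy-OR, P(positive screen | causes) = 1 − (1−0.028)·∏(1−qᵢ) over the active causes.
Enumerate the 4 (actual drug use, poppy-seed meal) configurations and weight by the priors:
  P(positive screen | lab handling error) = 0.58204·0.86·0.9 + 0.778481·0.86·0.1 + 0.920588·0.14·0.9 + 0.957911·0.14·0.1
        = 0.450499 + 0.066949 + 0.115994 + 0.013411 = 0.646853
Keeping only the actual drug use-present terms gives 0.129405, so
  P(actual drug use | positive screen, lab handling error) = 0.129405 / 0.646853 ≈ 0.200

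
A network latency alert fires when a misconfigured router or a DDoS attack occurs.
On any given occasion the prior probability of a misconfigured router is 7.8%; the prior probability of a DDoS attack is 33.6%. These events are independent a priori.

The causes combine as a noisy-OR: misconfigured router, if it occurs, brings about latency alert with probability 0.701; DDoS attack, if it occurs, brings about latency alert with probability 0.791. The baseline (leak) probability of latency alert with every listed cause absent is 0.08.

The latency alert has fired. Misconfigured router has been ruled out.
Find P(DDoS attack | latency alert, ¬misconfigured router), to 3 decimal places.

P(DDoS attack | latency alert, ¬misconfigured router) ≈ 0.836

Under noisy-OR, P(latency alert | causes) = 1 − (1−0.08)·∏(1−qᵢ) over the active causes.
For the numerator, keep only DDoS attack=true terms: 0.80772*0.336 = 0.271394
Denominator P(latency alert | ¬misconfigured router): 0.08*0.664 + 0.80772*0.336 = 0.324514
P(DDoS attack | latency alert, ¬misconfigured router) = 0.271394/0.324514 ≈ 0.836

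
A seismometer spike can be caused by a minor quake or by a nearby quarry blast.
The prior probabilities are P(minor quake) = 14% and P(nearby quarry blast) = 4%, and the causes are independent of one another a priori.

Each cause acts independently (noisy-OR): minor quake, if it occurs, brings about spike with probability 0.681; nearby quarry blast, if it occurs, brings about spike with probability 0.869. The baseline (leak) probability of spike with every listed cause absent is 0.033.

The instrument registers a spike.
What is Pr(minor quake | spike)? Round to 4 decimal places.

Pr(minor quake | spike) ≈ 0.6318

Under noisy-OR, P(spike | causes) = 1 − (1−0.033)·∏(1−qᵢ) over the active causes.
Weight on minor quake=true, given the evidence: 0.092941 + 0.005374 = 0.098315
Denominator P(spike): 0.033*0.86*0.96 + 0.873323*0.86*0.04 + 0.691527*0.14*0.96 + 0.95959*0.14*0.04 = 0.155602
P(minor quake | spike) = 0.098315/0.155602 ≈ 0.6318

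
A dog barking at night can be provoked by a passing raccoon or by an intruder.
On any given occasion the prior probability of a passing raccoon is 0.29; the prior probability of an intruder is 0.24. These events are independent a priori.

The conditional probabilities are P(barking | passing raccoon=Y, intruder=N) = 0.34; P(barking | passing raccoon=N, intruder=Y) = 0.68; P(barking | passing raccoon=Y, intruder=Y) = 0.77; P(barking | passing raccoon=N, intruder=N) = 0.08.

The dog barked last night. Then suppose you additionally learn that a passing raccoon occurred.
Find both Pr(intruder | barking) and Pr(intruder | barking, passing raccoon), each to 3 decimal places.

Pr(intruder | barking) ≈ 0.589; Pr(intruder | barking, passing raccoon) ≈ 0.417

P(barking) = 0.08×0.71×0.76 + 0.68×0.71×0.24 + 0.34×0.29×0.76 + 0.77×0.29×0.24 = 0.043168 + 0.115872 + 0.074936 + 0.053592 = 0.287568
The intruder-present share is 0.115872 + 0.053592 = 0.169464.
P(intruder | barking) = 0.169464 / 0.287568 ≈ 0.589

With the extra evidence:
Sum P(barking|·) weighted by the priors over both values of intruder:
  P(barking | passing raccoon) = 0.34*0.76 + 0.77*0.24
        = 0.258400 + 0.184800 = 0.443200
Configurations with intruder contribute 0.184800, so
  P(intruder | barking, passing raccoon) = 0.184800 / 0.443200 ≈ 0.417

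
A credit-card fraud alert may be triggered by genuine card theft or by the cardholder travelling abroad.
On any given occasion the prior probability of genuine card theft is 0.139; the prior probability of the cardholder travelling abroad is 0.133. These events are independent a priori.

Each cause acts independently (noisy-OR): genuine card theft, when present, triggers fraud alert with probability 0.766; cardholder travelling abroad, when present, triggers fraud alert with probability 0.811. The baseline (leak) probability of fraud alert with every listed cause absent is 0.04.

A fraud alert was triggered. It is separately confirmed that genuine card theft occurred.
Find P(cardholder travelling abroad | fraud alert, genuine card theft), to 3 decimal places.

Under noisy-OR, P(fraud alert | causes) = 1 − (1−0.04)·∏(1−qᵢ) over the active causes.
For the numerator, keep only cardholder travelling abroad=true terms: 0.957543·0.133 = 0.127353
Normalizer over all consistent configurations: 0.77536·0.867 + 0.957543·0.133 = 0.799590
Posterior = 0.127353 / 0.799590 ≈ 0.159

P(cardholder travelling abroad | fraud alert, genuine card theft) ≈ 0.159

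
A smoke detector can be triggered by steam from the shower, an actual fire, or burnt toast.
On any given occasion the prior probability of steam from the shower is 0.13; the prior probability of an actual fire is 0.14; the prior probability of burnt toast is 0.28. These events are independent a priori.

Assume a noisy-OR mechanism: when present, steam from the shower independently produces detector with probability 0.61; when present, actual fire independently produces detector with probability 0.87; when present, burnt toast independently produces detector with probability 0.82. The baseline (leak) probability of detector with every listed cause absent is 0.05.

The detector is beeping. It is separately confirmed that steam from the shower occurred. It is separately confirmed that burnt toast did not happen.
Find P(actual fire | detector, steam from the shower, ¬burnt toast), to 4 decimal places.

P(actual fire | detector, steam from the shower, ¬burnt toast) ≈ 0.1975

Under noisy-OR, P(detector | causes) = 1 − (1−0.05)·∏(1−qᵢ) over the active causes.
Numerator (weight on configurations with actual fire): 0.951835*0.14 = 0.133257
Denominator P(detector | steam from the shower, ¬burnt toast): 0.6295*0.86 + 0.951835*0.14 = 0.674627
Posterior = 0.133257 / 0.674627 ≈ 0.1975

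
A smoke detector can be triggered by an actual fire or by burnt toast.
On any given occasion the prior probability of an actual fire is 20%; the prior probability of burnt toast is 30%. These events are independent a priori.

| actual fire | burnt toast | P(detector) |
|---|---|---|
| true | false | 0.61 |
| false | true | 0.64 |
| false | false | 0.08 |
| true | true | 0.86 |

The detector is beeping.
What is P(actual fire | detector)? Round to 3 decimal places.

P(detector) = 0.08×0.8×0.7 + 0.64×0.8×0.3 + 0.61×0.2×0.7 + 0.86×0.2×0.3 = 0.044800 + 0.153600 + 0.085400 + 0.051600 = 0.335400
The actual fire-present share is 0.085400 + 0.051600 = 0.137000.
Hence the posterior is 0.137000/0.335400 ≈ 0.408.

P(actual fire | detector) ≈ 0.408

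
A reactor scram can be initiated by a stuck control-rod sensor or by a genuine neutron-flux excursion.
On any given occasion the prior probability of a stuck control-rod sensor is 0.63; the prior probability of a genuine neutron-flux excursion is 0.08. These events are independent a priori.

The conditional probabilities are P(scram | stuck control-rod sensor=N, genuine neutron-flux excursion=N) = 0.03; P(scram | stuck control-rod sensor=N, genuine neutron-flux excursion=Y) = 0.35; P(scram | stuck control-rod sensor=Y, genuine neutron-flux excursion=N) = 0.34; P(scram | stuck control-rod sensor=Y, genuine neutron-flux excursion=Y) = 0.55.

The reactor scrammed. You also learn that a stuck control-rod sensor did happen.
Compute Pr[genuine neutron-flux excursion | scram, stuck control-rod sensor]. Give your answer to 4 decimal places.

Pr[genuine neutron-flux excursion | scram, stuck control-rod sensor] ≈ 0.1233

Weight on genuine neutron-flux excursion=true, given the evidence: 0.55·0.08 = 0.044000
Normalizer over all consistent configurations: 0.34·0.92 + 0.55·0.08 = 0.356800
Posterior = 0.044000 / 0.356800 ≈ 0.1233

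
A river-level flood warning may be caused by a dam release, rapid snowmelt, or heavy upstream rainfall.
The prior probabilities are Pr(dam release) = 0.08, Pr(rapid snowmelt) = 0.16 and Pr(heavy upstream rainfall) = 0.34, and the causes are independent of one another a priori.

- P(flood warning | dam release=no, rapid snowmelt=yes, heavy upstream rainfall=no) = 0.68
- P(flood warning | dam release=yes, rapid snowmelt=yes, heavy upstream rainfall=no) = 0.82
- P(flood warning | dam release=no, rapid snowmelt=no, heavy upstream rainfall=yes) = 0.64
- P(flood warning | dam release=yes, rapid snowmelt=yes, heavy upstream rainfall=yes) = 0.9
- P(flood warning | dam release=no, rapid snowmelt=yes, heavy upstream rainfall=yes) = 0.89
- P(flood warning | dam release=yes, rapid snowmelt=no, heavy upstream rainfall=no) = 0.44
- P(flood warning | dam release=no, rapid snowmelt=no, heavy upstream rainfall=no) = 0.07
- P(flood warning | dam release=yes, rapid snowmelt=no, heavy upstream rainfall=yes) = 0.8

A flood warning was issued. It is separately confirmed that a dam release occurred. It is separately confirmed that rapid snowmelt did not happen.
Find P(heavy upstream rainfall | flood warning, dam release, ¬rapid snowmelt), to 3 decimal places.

By total probability over both values of heavy upstream rainfall:
  P(flood warning | dam release, ¬rapid snowmelt) = 0.44×0.66 + 0.8×0.34
        = 0.290400 + 0.272000 = 0.562400
Configurations with heavy upstream rainfall contribute 0.272000, so
  P(heavy upstream rainfall | flood warning, dam release, ¬rapid snowmelt) = 0.272000 / 0.562400 ≈ 0.484

P(heavy upstream rainfall | flood warning, dam release, ¬rapid snowmelt) ≈ 0.484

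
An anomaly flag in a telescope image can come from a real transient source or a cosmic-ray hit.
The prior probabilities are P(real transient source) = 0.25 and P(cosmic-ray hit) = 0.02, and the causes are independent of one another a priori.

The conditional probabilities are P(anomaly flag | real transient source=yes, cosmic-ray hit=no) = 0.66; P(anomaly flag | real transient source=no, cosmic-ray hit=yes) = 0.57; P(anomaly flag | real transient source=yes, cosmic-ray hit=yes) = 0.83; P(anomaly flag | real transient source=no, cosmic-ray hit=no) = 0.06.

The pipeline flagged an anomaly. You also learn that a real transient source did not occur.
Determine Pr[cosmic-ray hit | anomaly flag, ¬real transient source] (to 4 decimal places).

Pr[cosmic-ray hit | anomaly flag, ¬real transient source] ≈ 0.1624

P(anomaly flag | ¬real transient source) = 0.06·0.98 + 0.57·0.02 = 0.058800 + 0.011400 = 0.070200
Of this, 0.011400 comes from 0.57·0.02 (the cosmic-ray hit=true cases).
P(cosmic-ray hit | anomaly flag, ¬real transient source) = 0.011400 / 0.070200 ≈ 0.1624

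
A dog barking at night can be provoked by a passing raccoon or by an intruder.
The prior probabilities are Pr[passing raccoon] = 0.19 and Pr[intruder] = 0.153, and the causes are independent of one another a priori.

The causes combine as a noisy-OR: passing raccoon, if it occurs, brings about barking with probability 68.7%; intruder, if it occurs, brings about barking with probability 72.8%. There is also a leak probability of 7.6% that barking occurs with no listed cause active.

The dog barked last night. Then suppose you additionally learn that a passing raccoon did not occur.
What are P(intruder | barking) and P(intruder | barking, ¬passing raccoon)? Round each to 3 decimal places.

P(intruder | barking) ≈ 0.418; P(intruder | barking, ¬passing raccoon) ≈ 0.640

Under noisy-OR, P(barking | causes) = 1 − (1−0.076)·∏(1−qᵢ) over the active causes.
Numerator (weight on configurations with intruder): 0.092783 + 0.026783 = 0.119566
Denominator P(barking): 0.076*0.81*0.847 + 0.748672*0.81*0.153 + 0.710788*0.19*0.847 + 0.921334*0.19*0.153 = 0.286094
P(intruder | barking) = 0.119566/0.286094 ≈ 0.418

With the extra evidence:
Weight on intruder=true, given the evidence: 0.748672·0.153 = 0.114547
Denominator P(barking | ¬passing raccoon): 0.076·0.847 + 0.748672·0.153 = 0.178919
P(intruder | barking, ¬passing raccoon) = 0.114547/0.178919 ≈ 0.640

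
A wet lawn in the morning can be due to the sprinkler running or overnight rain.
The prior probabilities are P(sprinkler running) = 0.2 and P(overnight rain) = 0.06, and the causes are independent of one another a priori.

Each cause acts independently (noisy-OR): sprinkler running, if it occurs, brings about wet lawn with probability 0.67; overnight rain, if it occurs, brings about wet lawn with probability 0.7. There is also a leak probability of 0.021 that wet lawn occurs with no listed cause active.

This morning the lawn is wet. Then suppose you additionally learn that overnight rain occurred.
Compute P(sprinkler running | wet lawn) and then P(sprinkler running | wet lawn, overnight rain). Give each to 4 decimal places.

Under noisy-OR, P(wet lawn | causes) = 1 − (1−0.021)·∏(1−qᵢ) over the active causes.
Sum P(wet lawn|·) weighted by the priors over the 4 (sprinkler running, overnight rain) configurations:
  P(wet lawn) = 0.021*0.8*0.94 + 0.7063*0.8*0.06 + 0.67693*0.2*0.94 + 0.903079*0.2*0.06
        = 0.015792 + 0.033902 + 0.127263 + 0.010837 = 0.187794
The terms with sprinkler running present sum to 0.138100, so
  P(sprinkler running | wet lawn) = 0.138100 / 0.187794 ≈ 0.7354

Now condition on the additional information:
For the numerator, keep only sprinkler running=true terms: 0.903079×0.2 = 0.180616
Normalizer over all consistent configurations: 0.7063×0.8 + 0.903079×0.2 = 0.745656
Posterior = 0.180616 / 0.745656 ≈ 0.2422

P(sprinkler running | wet lawn) ≈ 0.7354; P(sprinkler running | wet lawn, overnight rain) ≈ 0.2422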